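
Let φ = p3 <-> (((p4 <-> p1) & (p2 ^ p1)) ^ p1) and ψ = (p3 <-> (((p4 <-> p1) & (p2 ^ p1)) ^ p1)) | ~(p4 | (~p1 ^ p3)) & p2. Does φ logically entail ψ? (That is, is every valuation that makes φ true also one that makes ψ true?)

yes

p1  p2  p3  p4  |  φ  ψ
F   F   F   F   |  T  T
F   F   F   T   |  T  T
F   F   T   F   |  F  F
F   F   T   T   |  F  F
F   T   F   F   |  F  F
F   T   F   T   |  T  T
F   T   T   F   |  T  T
F   T   T   T   |  F  F
T   F   F   F   |  F  F
T   F   F   T   |  T  T
T   F   T   F   |  T  T
T   F   T   T   |  F  F
T   T   F   F   |  F  T
T   T   F   T   |  F  F
T   T   T   F   |  T  T
T   T   T   T   |  T  T
In every row where φ is true, ψ is also true, so φ ⊨ ψ.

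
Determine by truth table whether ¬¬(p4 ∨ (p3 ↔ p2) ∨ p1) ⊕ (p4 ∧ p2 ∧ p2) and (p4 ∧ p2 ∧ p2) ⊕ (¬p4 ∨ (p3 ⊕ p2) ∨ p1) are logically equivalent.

not equivalent

p1 | p2 | p3 | p4 || φ | ψ
T  | T  | T  | T  || F | F
T  | T  | T  | F  || T | T
T  | T  | F  | T  || F | F
T  | T  | F  | F  || T | T
T  | F  | T  | T  || T | T
T  | F  | T  | F  || T | T
T  | F  | F  | T  || T | T
T  | F  | F  | F  || T | T
F  | T  | T  | T  || F | T
F  | T  | T  | F  || T | T
F  | T  | F  | T  || F | F
F  | T  | F  | F  || F | T
F  | F  | T  | T  || T | T
F  | F  | T  | F  || F | T
F  | F  | F  | T  || T | F
F  | F  | F  | F  || T | T
The columns differ at p1=F, p2=T, p3=T, p4=T (φ=F, ψ=T), so they are not equivalent.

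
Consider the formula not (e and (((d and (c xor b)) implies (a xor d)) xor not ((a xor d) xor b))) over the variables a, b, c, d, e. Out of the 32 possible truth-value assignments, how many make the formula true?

24

a | b | c | d | e || φ
F | F | F | F | F || T
F | F | F | F | T || T
F | F | F | T | F || T
F | F | F | T | T || F
F | F | T | F | F || T
F | F | T | F | T || T
F | F | T | T | F || T
F | F | T | T | T || F
F | T | F | F | F || T
F | T | F | F | T || F
F | T | F | T | F || T
F | T | F | T | T || T
F | T | T | F | F || T
F | T | T | F | T || F
F | T | T | T | F || T
F | T | T | T | T || T
T | F | F | F | F || T
T | F | F | F | T || F
T | F | F | T | F || T
T | F | F | T | T || T
T | F | T | F | F || T
T | F | T | F | T || F
T | F | T | T | F || T
T | F | T | T | T || F
T | T | F | F | F || T
T | T | F | F | T || T
T | T | F | T | F || T
T | T | F | T | T || T
T | T | T | F | F || T
T | T | T | F | T || T
T | T | T | T | F || T
T | T | T | T | T || F
The formula is true on 24 of the 32 rows.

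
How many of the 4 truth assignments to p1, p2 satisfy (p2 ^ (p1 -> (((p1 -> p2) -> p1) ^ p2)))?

p1  p2  |  φ
0   0   |  1
0   1   |  0
1   0   |  1
1   1   |  1
The formula is true on 3 of the 4 rows.

3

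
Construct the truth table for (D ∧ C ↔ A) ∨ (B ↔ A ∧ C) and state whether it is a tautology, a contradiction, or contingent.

contingent

A | B | C | D | (((D ∧ C) ↔ A) ∨ (B ↔ (A ∧ C)))
- | - | - | - | -------------------------------
T | T | T | T |                T               
T | T | T | F |                T               
T | T | F | T |                F               
T | T | F | F |                F               
T | F | T | T |                T               
T | F | T | F |                F               
T | F | F | T |                T               
T | F | F | F |                T               
F | T | T | T |                F               
F | T | T | F |                T               
F | T | F | T |                T               
F | T | F | F |                T               
F | F | T | T |                T               
F | F | T | F |                T               
F | F | F | T |                T               
F | F | F | F |                T               
12 of 16 rows are T, so the formula is contingent.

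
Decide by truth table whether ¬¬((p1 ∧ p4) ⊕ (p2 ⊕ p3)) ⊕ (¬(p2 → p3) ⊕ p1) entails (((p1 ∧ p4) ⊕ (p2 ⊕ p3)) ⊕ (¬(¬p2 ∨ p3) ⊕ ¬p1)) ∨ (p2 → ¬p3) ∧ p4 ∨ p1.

p1 | p2 | p3 | p4 | φ | ψ
-- | -- | -- | -- | - | -
1  | 1  | 1  | 1  | 0 | 1
1  | 1  | 1  | 0  | 1 | 1
1  | 1  | 0  | 1  | 0 | 1
1  | 1  | 0  | 0  | 1 | 1
1  | 0  | 1  | 1  | 1 | 1
1  | 0  | 1  | 0  | 0 | 1
1  | 0  | 0  | 1  | 0 | 1
1  | 0  | 0  | 0  | 1 | 1
0  | 1  | 1  | 1  | 0 | 1
0  | 1  | 1  | 0  | 0 | 1
0  | 1  | 0  | 1  | 0 | 1
0  | 1  | 0  | 0  | 0 | 1
0  | 0  | 1  | 1  | 1 | 1
0  | 0  | 1  | 0  | 1 | 0
0  | 0  | 0  | 1  | 0 | 1
0  | 0  | 0  | 0  | 0 | 1
At p1=0, p2=0, p3=1, p4=0 we have φ true but ψ false, so φ does not entail ψ.

no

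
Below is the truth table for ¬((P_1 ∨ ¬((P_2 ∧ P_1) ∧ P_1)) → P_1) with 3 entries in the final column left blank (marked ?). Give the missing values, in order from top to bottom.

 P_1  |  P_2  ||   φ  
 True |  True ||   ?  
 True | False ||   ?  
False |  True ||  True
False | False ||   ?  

False, False, True

Row P_1=True, P_2=True: (P_1 ∨ ¬((P_2 ∧ P_1) ∧ P_1)) = True, ((P_1 ∨ ¬((P_2 ∧ P_1) ∧ P_1)) → P_1) = True, so the formula = False.
Row P_1=True, P_2=False: (P_1 ∨ ¬((P_2 ∧ P_1) ∧ P_1)) = True, ((P_1 ∨ ¬((P_2 ∧ P_1) ∧ P_1)) → P_1) = True, so the formula = False.
Row P_1=False, P_2=False: (P_1 ∨ ¬((P_2 ∧ P_1) ∧ P_1)) = True, ((P_1 ∨ ¬((P_2 ∧ P_1) ∧ P_1)) → P_1) = False, so the formula = True.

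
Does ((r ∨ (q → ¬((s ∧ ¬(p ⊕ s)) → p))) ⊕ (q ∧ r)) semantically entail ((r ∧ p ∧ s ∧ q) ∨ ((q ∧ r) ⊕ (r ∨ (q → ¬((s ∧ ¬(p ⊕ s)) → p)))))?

p | q | r | s | φ | ψ
- | - | - | - | - | -
F | F | F | F | T | T
F | F | F | T | T | T
F | F | T | F | T | T
F | F | T | T | T | T
F | T | F | F | F | F
F | T | F | T | F | F
F | T | T | F | F | F
F | T | T | T | F | F
T | F | F | F | T | T
T | F | F | T | T | T
T | F | T | F | T | T
T | F | T | T | T | T
T | T | F | F | F | F
T | T | F | T | F | F
T | T | T | F | F | F
T | T | T | T | F | T
In every row where φ is true, ψ is also true, so φ ⊨ ψ.

yes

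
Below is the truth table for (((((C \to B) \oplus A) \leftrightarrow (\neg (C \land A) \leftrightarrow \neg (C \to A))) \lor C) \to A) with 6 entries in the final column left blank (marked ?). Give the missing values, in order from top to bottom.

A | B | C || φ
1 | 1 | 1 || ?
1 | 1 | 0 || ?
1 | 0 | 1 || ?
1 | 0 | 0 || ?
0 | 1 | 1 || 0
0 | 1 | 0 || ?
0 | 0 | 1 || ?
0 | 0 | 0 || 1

Row A=1, B=1, C=1: ((((C \to B) \oplus A) \leftrightarrow (\neg (C \land A) \leftrightarrow \neg (C \to A))) \lor C) = 1, so the formula = 1.
Row A=1, B=1, C=0: ((((C \to B) \oplus A) \leftrightarrow (\neg (C \land A) \leftrightarrow \neg (C \to A))) \lor C) = 1, so the formula = 1.
Row A=1, B=0, C=1: ((((C \to B) \oplus A) \leftrightarrow (\neg (C \land A) \leftrightarrow \neg (C \to A))) \lor C) = 1, so the formula = 1.
Row A=1, B=0, C=0: ((((C \to B) \oplus A) \leftrightarrow (\neg (C \land A) \leftrightarrow \neg (C \to A))) \lor C) = 1, so the formula = 1.
Row A=0, B=1, C=0: ((((C \to B) \oplus A) \leftrightarrow (\neg (C \land A) \leftrightarrow \neg (C \to A))) \lor C) = 0, so the formula = 1.
Row A=0, B=0, C=1: ((((C \to B) \oplus A) \leftrightarrow (\neg (C \land A) \leftrightarrow \neg (C \to A))) \lor C) = 1, so the formula = 0.

1, 1, 1, 1, 1, 0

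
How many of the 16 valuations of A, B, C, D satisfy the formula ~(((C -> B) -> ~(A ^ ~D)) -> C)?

4

  A   |   B   |   C   |   D   | (C -> B) |   ~D  | (A ^ ~D) | ~(A ^ ~D) | ((C -> B) -> ~(A ^ ~D)) |   φ  
----- | ----- | ----- | ----- | -------- | ----- | -------- | --------- | ----------------------- | -----
 True |  True |  True |  True |   True   | False |   True   |   False   |          False          | False
 True |  True |  True | False |   True   |  True |  False   |    True   |           True          | False
 True |  True | False |  True |   True   | False |   True   |   False   |          False          | False
 True |  True | False | False |   True   |  True |  False   |    True   |           True          |  True
 True | False |  True |  True |  False   | False |   True   |   False   |           True          | False
 True | False |  True | False |  False   |  True |  False   |    True   |           True          | False
 True | False | False |  True |   True   | False |   True   |   False   |          False          | False
 True | False | False | False |   True   |  True |  False   |    True   |           True          |  True
False |  True |  True |  True |   True   | False |  False   |    True   |           True          | False
False |  True |  True | False |   True   |  True |   True   |   False   |          False          | False
False |  True | False |  True |   True   | False |  False   |    True   |           True          |  True
False |  True | False | False |   True   |  True |   True   |   False   |          False          | False
False | False |  True |  True |  False   | False |  False   |    True   |           True          | False
False | False |  True | False |  False   |  True |   True   |   False   |           True          | False
False | False | False |  True |   True   | False |  False   |    True   |           True          |  True
False | False | False | False |   True   |  True |   True   |   False   |          False          | False
The formula is true on 4 of the 16 rows.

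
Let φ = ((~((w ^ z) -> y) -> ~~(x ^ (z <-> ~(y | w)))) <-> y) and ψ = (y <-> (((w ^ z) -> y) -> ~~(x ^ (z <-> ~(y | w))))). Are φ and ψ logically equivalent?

not equivalent

x | y | z | w | φ | ψ
- | - | - | - | - | -
F | F | F | F | F | T
F | F | F | T | F | F
F | F | T | F | F | F
F | F | T | T | F | T
F | T | F | F | T | T
F | T | F | T | T | T
F | T | T | F | T | F
F | T | T | T | T | F
T | F | F | F | F | F
T | F | F | T | T | F
T | F | T | F | T | F
T | F | T | T | F | F
T | T | F | F | T | F
T | T | F | T | T | F
T | T | T | F | T | T
T | T | T | T | T | T
The columns differ at x=F, y=F, z=F, w=F (φ=F, ψ=T), so they are not equivalent.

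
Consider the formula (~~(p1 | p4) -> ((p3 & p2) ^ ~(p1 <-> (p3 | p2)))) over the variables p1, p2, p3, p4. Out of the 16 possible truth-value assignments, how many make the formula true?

10

p1 | p2 | p3 | p4 || φ
1  | 1  | 1  | 1  || 1
1  | 1  | 1  | 0  || 1
1  | 1  | 0  | 1  || 0
1  | 1  | 0  | 0  || 0
1  | 0  | 1  | 1  || 0
1  | 0  | 1  | 0  || 0
1  | 0  | 0  | 1  || 1
1  | 0  | 0  | 0  || 1
0  | 1  | 1  | 1  || 0
0  | 1  | 1  | 0  || 1
0  | 1  | 0  | 1  || 1
0  | 1  | 0  | 0  || 1
0  | 0  | 1  | 1  || 1
0  | 0  | 1  | 0  || 1
0  | 0  | 0  | 1  || 0
0  | 0  | 0  | 0  || 1
The formula is true on 10 of the 16 rows.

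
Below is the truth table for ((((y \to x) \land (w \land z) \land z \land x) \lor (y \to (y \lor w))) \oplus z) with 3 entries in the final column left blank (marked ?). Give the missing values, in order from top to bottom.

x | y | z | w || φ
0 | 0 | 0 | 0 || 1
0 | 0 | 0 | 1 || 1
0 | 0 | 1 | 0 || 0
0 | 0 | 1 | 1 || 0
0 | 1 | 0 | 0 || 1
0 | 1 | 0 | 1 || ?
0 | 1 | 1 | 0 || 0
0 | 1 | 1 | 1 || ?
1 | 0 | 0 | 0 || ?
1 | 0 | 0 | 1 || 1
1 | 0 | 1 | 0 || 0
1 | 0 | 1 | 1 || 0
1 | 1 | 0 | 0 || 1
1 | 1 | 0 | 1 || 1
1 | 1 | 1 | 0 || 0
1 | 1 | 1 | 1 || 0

Row x=0, y=1, z=0, w=1: (((y \to x) \land (w \land z) \land z \land x) \lor (y \to (y \lor w))) = 1, so the formula = 1.
Row x=0, y=1, z=1, w=1: (((y \to x) \land (w \land z) \land z \land x) \lor (y \to (y \lor w))) = 1, so the formula = 0.
Row x=1, y=0, z=0, w=0: (((y \to x) \land (w \land z) \land z \land x) \lor (y \to (y \lor w))) = 1, so the formula = 1.

1, 0, 1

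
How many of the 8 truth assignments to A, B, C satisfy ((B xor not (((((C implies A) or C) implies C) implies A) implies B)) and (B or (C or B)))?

5

  A      B      C    |    φ  
False  False  False  |  False
False  False   True  |  False
False   True  False  |   True
False   True   True  |   True
 True  False  False  |  False
 True  False   True  |   True
 True   True  False  |   True
 True   True   True  |   True
The formula is true on 5 of the 8 rows.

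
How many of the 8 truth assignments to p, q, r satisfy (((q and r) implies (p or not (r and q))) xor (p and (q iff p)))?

5

p | q | r || (q and r) | (r and q) | not (r and q) | (p or not (r and q)) | (q iff p) | (p and (q iff p)) | φ
F | F | F ||     F     |     F     |       T       |          T           |     T     |         F         | T
F | F | T ||     F     |     F     |       T       |          T           |     T     |         F         | T
F | T | F ||     F     |     F     |       T       |          T           |     F     |         F         | T
F | T | T ||     T     |     T     |       F       |          F           |     F     |         F         | F
T | F | F ||     F     |     F     |       T       |          T           |     F     |         F         | T
T | F | T ||     F     |     F     |       T       |          T           |     F     |         F         | T
T | T | F ||     F     |     F     |       T       |          T           |     T     |         T         | F
T | T | T ||     T     |     T     |       F       |          T           |     T     |         T         | F
The formula is true on 5 of the 8 rows.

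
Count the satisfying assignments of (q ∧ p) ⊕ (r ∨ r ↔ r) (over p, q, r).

p | q | r || ((q ∧ p) ⊕ ((r ∨ r) ↔ r))
T | T | T ||             F            
T | T | F ||             F            
T | F | T ||             T            
T | F | F ||             T            
F | T | T ||             T            
F | T | F ||             T            
F | F | T ||             T            
F | F | F ||             T            
The formula is true on 6 of the 8 rows.

6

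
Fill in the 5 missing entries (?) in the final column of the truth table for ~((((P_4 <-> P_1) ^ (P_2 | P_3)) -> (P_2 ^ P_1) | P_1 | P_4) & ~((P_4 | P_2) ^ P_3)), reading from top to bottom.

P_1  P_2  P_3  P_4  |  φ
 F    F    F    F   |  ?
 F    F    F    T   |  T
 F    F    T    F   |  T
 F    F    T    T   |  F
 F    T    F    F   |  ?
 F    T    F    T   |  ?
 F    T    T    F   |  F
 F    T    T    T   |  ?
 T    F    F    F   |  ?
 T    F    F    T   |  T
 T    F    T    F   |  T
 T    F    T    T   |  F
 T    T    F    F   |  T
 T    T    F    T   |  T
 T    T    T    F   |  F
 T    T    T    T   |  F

T, T, T, F, F

Row P_1=F, P_2=F, P_3=F, P_4=F: (((P_4 <-> P_1) ^ (P_2 | P_3)) -> (P_2 ^ P_1) | P_1 | P_4) = F, ~((P_4 | P_2) ^ P_3) = T, ((((P_4 <-> P_1) ^ (P_2 | P_3)) -> (P_2 ^ P_1) | P_1 | P_4) & ~((P_4 | P_2) ^ P_3)) = F, so the formula = T.
Row P_1=F, P_2=T, P_3=F, P_4=F: (((P_4 <-> P_1) ^ (P_2 | P_3)) -> (P_2 ^ P_1) | P_1 | P_4) = T, ~((P_4 | P_2) ^ P_3) = F, ((((P_4 <-> P_1) ^ (P_2 | P_3)) -> (P_2 ^ P_1) | P_1 | P_4) & ~((P_4 | P_2) ^ P_3)) = F, so the formula = T.
Row P_1=F, P_2=T, P_3=F, P_4=T: (((P_4 <-> P_1) ^ (P_2 | P_3)) -> (P_2 ^ P_1) | P_1 | P_4) = T, ~((P_4 | P_2) ^ P_3) = F, ((((P_4 <-> P_1) ^ (P_2 | P_3)) -> (P_2 ^ P_1) | P_1 | P_4) & ~((P_4 | P_2) ^ P_3)) = F, so the formula = T.
Row P_1=F, P_2=T, P_3=T, P_4=T: (((P_4 <-> P_1) ^ (P_2 | P_3)) -> (P_2 ^ P_1) | P_1 | P_4) = T, ~((P_4 | P_2) ^ P_3) = T, ((((P_4 <-> P_1) ^ (P_2 | P_3)) -> (P_2 ^ P_1) | P_1 | P_4) & ~((P_4 | P_2) ^ P_3)) = T, so the formula = F.
Row P_1=T, P_2=F, P_3=F, P_4=F: (((P_4 <-> P_1) ^ (P_2 | P_3)) -> (P_2 ^ P_1) | P_1 | P_4) = T, ~((P_4 | P_2) ^ P_3) = T, ((((P_4 <-> P_1) ^ (P_2 | P_3)) -> (P_2 ^ P_1) | P_1 | P_4) & ~((P_4 | P_2) ^ P_3)) = T, so the formula = F.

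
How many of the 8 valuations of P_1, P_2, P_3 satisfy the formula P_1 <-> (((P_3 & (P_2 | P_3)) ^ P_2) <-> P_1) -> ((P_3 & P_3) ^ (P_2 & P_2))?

6

P_1  P_2  P_3     (P_2 | P_3)  (P_3 & (P_2 | P_3))  ((P_3 & (P_2 | P_3)) ^ P_2)  (P_3 & P_3)  (P_2 & P_2)  ((P_3 & P_3) ^ (P_2 & P_2))  φ
 1    1    1           1                1                        0                    1            1                    0               1
 1    1    0           1                0                        1                    0            1                    1               1
 1    0    1           1                1                        1                    1            0                    1               1
 1    0    0           0                0                        0                    0            0                    0               1
 0    1    1           1                1                        0                    1            1                    0               1
 0    1    0           1                0                        1                    0            1                    1               0
 0    0    1           1                1                        1                    1            0                    1               0
 0    0    0           0                0                        0                    0            0                    0               1
The formula is true on 6 of the 8 rows.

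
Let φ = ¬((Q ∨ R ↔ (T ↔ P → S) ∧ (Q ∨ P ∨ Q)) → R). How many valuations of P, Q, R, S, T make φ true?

10

  P   |   Q   |   R   |   S   |   T   |   φ  
----- | ----- | ----- | ----- | ----- | -----
False | False | False | False | False |  True
False | False | False | False |  True |  True
False | False | False |  True | False |  True
False | False | False |  True |  True |  True
False | False |  True | False | False | False
False | False |  True | False |  True | False
False | False |  True |  True | False | False
False | False |  True |  True |  True | False
False |  True | False | False | False | False
False |  True | False | False |  True |  True
False |  True | False |  True | False | False
False |  True | False |  True |  True |  True
False |  True |  True | False | False | False
False |  True |  True | False |  True | False
False |  True |  True |  True | False | False
False |  True |  True |  True |  True | False
 True | False | False | False | False | False
 True | False | False | False |  True |  True
 True | False | False |  True | False |  True
 True | False | False |  True |  True | False
 True | False |  True | False | False | False
 True | False |  True | False |  True | False
 True | False |  True |  True | False | False
 True | False |  True |  True |  True | False
 True |  True | False | False | False |  True
 True |  True | False | False |  True | False
 True |  True | False |  True | False | False
 True |  True | False |  True |  True |  True
 True |  True |  True | False | False | False
 True |  True |  True | False |  True | False
 True |  True |  True |  True | False | False
 True |  True |  True |  True |  True | False
The formula is true on 10 of the 32 rows.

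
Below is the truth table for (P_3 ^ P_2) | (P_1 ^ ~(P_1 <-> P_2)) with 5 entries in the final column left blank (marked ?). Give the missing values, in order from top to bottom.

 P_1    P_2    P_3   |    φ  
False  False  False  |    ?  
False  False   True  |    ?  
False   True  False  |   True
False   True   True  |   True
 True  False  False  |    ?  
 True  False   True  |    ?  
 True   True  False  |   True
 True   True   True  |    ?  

Row P_1=False, P_2=False, P_3=False: (P_3 ^ P_2) = False, (P_1 ^ ~(P_1 <-> P_2)) = False, so the formula = False.
Row P_1=False, P_2=False, P_3=True: (P_3 ^ P_2) = True, (P_1 ^ ~(P_1 <-> P_2)) = False, so the formula = True.
Row P_1=True, P_2=False, P_3=False: (P_3 ^ P_2) = False, (P_1 ^ ~(P_1 <-> P_2)) = False, so the formula = False.
Row P_1=True, P_2=False, P_3=True: (P_3 ^ P_2) = True, (P_1 ^ ~(P_1 <-> P_2)) = False, so the formula = True.
Row P_1=True, P_2=True, P_3=True: (P_3 ^ P_2) = False, (P_1 ^ ~(P_1 <-> P_2)) = True, so the formula = True.

False, True, False, True, True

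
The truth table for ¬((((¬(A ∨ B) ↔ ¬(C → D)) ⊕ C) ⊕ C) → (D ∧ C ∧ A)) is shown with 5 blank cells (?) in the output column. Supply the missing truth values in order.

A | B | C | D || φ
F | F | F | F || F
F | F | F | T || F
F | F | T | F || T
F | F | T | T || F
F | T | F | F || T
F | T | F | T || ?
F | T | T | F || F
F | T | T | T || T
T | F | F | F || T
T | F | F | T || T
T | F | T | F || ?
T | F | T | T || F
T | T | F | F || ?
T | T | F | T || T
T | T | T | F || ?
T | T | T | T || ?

T, F, T, F, F

Row A=F, B=T, C=F, D=T: (((¬(A ∨ B) ↔ ¬(C → D)) ⊕ C) ⊕ C) = T, (D ∧ C ∧ A) = F, ((((¬(A ∨ B) ↔ ¬(C → D)) ⊕ C) ⊕ C) → (D ∧ C ∧ A)) = F, so the formula = T.
Row A=T, B=F, C=T, D=F: (((¬(A ∨ B) ↔ ¬(C → D)) ⊕ C) ⊕ C) = F, (D ∧ C ∧ A) = F, ((((¬(A ∨ B) ↔ ¬(C → D)) ⊕ C) ⊕ C) → (D ∧ C ∧ A)) = T, so the formula = F.
Row A=T, B=T, C=F, D=F: (((¬(A ∨ B) ↔ ¬(C → D)) ⊕ C) ⊕ C) = T, (D ∧ C ∧ A) = F, ((((¬(A ∨ B) ↔ ¬(C → D)) ⊕ C) ⊕ C) → (D ∧ C ∧ A)) = F, so the formula = T.
Row A=T, B=T, C=T, D=F: (((¬(A ∨ B) ↔ ¬(C → D)) ⊕ C) ⊕ C) = F, (D ∧ C ∧ A) = F, ((((¬(A ∨ B) ↔ ¬(C → D)) ⊕ C) ⊕ C) → (D ∧ C ∧ A)) = T, so the formula = F.
Row A=T, B=T, C=T, D=T: (((¬(A ∨ B) ↔ ¬(C → D)) ⊕ C) ⊕ C) = T, (D ∧ C ∧ A) = T, ((((¬(A ∨ B) ↔ ¬(C → D)) ⊕ C) ⊕ C) → (D ∧ C ∧ A)) = T, so the formula = F.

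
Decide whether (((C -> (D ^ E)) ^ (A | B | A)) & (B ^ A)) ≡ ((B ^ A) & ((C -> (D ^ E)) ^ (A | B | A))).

A | B | C | D | E || φ | ψ
T | T | T | T | T || F | F
T | T | T | T | F || F | F
T | T | T | F | T || F | F
T | T | T | F | F || F | F
T | T | F | T | T || F | F
T | T | F | T | F || F | F
T | T | F | F | T || F | F
T | T | F | F | F || F | F
T | F | T | T | T || T | T
T | F | T | T | F || F | F
T | F | T | F | T || F | F
T | F | T | F | F || T | T
T | F | F | T | T || F | F
T | F | F | T | F || F | F
T | F | F | F | T || F | F
T | F | F | F | F || F | F
F | T | T | T | T || T | T
F | T | T | T | F || F | F
F | T | T | F | T || F | F
F | T | T | F | F || T | T
F | T | F | T | T || F | F
F | T | F | T | F || F | F
F | T | F | F | T || F | F
F | T | F | F | F || F | F
F | F | T | T | T || F | F
F | F | T | T | F || F | F
F | F | T | F | T || F | F
F | F | T | F | F || F | F
F | F | F | T | T || F | F
F | F | F | T | F || F | F
F | F | F | F | T || F | F
F | F | F | F | F || F | F
The columns for φ and ψ agree on every row, so they are logically equivalent.

equivalent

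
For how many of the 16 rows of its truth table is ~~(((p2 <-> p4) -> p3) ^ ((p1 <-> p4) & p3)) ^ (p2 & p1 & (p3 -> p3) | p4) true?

  p1     p2     p3     p4   |    φ  
False  False  False  False  |  False
False  False  False   True  |  False
False  False   True  False  |  False
False  False   True   True  |  False
False   True  False  False  |   True
False   True  False   True  |   True
False   True   True  False  |  False
False   True   True   True  |  False
 True  False  False  False  |  False
 True  False  False   True  |  False
 True  False   True  False  |   True
 True  False   True   True  |   True
 True   True  False  False  |  False
 True   True  False   True  |   True
 True   True   True  False  |  False
 True   True   True   True  |   True
The formula is true on 6 of the 16 rows.

6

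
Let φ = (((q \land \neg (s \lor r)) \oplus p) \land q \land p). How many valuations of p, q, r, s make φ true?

p | q | r | s | (s \lor r) | \neg (s \lor r) | (q \land \neg (s \lor r)) | φ
- | - | - | - | ---------- | --------------- | ------------------------- | -
T | T | T | T |     T      |        F        |             F             | T
T | T | T | F |     T      |        F        |             F             | T
T | T | F | T |     T      |        F        |             F             | T
T | T | F | F |     F      |        T        |             T             | F
T | F | T | T |     T      |        F        |             F             | F
T | F | T | F |     T      |        F        |             F             | F
T | F | F | T |     T      |        F        |             F             | F
T | F | F | F |     F      |        T        |             F             | F
F | T | T | T |     T      |        F        |             F             | F
F | T | T | F |     T      |        F        |             F             | F
F | T | F | T |     T      |        F        |             F             | F
F | T | F | F |     F      |        T        |             T             | F
F | F | T | T |     T      |        F        |             F             | F
F | F | T | F |     T      |        F        |             F             | F
F | F | F | T |     T      |        F        |             F             | F
F | F | F | F |     F      |        T        |             F             | F
The formula is true on 3 of the 16 rows.

3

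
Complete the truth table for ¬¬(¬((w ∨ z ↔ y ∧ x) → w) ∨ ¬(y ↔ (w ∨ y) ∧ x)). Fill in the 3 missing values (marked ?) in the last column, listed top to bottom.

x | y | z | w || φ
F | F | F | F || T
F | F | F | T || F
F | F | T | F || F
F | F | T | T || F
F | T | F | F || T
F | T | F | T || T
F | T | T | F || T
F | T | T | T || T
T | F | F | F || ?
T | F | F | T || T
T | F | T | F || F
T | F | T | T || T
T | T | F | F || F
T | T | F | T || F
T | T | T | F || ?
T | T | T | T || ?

Row x=T, y=F, z=F, w=F: (¬((w ∨ z ↔ y ∧ x) → w) ∨ ¬(y ↔ (w ∨ y) ∧ x)) = T, ¬(¬((w ∨ z ↔ y ∧ x) → w) ∨ ¬(y ↔ (w ∨ y) ∧ x)) = F, so the formula = T.
Row x=T, y=T, z=T, w=F: (¬((w ∨ z ↔ y ∧ x) → w) ∨ ¬(y ↔ (w ∨ y) ∧ x)) = T, ¬(¬((w ∨ z ↔ y ∧ x) → w) ∨ ¬(y ↔ (w ∨ y) ∧ x)) = F, so the formula = T.
Row x=T, y=T, z=T, w=T: (¬((w ∨ z ↔ y ∧ x) → w) ∨ ¬(y ↔ (w ∨ y) ∧ x)) = F, ¬(¬((w ∨ z ↔ y ∧ x) → w) ∨ ¬(y ↔ (w ∨ y) ∧ x)) = T, so the formula = F.

T, T, F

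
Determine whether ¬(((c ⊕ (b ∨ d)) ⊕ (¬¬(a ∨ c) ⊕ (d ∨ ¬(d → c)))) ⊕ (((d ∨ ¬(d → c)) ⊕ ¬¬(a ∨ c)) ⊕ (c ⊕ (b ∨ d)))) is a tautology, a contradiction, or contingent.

tautology

a | b | c | d | (b ∨ d) | (c ⊕ (b ∨ d)) | (a ∨ c) | ¬(a ∨ c) | ¬¬(a ∨ c) | (d → c) | ¬(d → c) | (d ∨ ¬(d → c)) | (¬¬(a ∨ c) ⊕ (d ∨ ¬(d → c))) | ((d ∨ ¬(d → c)) ⊕ ¬¬(a ∨ c)) | φ
- | - | - | - | ------- | ------------- | ------- | -------- | --------- | ------- | -------- | -------------- | ---------------------------- | ---------------------------- | -
T | T | T | T |    T    |       F       |    T    |    F     |     T     |    T    |    F     |       T        |              F               |              F               | T
T | T | T | F |    T    |       F       |    T    |    F     |     T     |    T    |    F     |       F        |              T               |              T               | T
T | T | F | T |    T    |       T       |    T    |    F     |     T     |    F    |    T     |       T        |              F               |              F               | T
T | T | F | F |    T    |       T       |    T    |    F     |     T     |    T    |    F     |       F        |              T               |              T               | T
T | F | T | T |    T    |       F       |    T    |    F     |     T     |    T    |    F     |       T        |              F               |              F               | T
T | F | T | F |    F    |       T       |    T    |    F     |     T     |    T    |    F     |       F        |              T               |              T               | T
T | F | F | T |    T    |       T       |    T    |    F     |     T     |    F    |    T     |       T        |              F               |              F               | T
T | F | F | F |    F    |       F       |    T    |    F     |     T     |    T    |    F     |       F        |              T               |              T               | T
F | T | T | T |    T    |       F       |    T    |    F     |     T     |    T    |    F     |       T        |              F               |              F               | T
F | T | T | F |    T    |       F       |    T    |    F     |     T     |    T    |    F     |       F        |              T               |              T               | T
F | T | F | T |    T    |       T       |    F    |    T     |     F     |    F    |    T     |       T        |              T               |              T               | T
F | T | F | F |    T    |       T       |    F    |    T     |     F     |    T    |    F     |       F        |              F               |              F               | T
F | F | T | T |    T    |       F       |    T    |    F     |     T     |    T    |    F     |       T        |              F               |              F               | T
F | F | T | F |    F    |       T       |    T    |    F     |     T     |    T    |    F     |       F        |              T               |              T               | T
F | F | F | T |    T    |       T       |    F    |    T     |     F     |    F    |    T     |       T        |              T               |              T               | T
F | F | F | F |    F    |       F       |    F    |    T     |     F     |    T    |    F     |       F        |              F               |              F               | T
Every row is T, so the formula is a tautology.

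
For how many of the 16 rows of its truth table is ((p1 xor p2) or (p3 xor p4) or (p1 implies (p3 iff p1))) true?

p1 | p2 | p3 | p4 || (p1 xor p2) | (p3 xor p4) | (p3 iff p1) | (p1 implies (p3 iff p1)) | φ
F  | F  | F  | F  ||      F      |      F      |      T      |            T             | T
F  | F  | F  | T  ||      F      |      T      |      T      |            T             | T
F  | F  | T  | F  ||      F      |      T      |      F      |            T             | T
F  | F  | T  | T  ||      F      |      F      |      F      |            T             | T
F  | T  | F  | F  ||      T      |      F      |      T      |            T             | T
F  | T  | F  | T  ||      T      |      T      |      T      |            T             | T
F  | T  | T  | F  ||      T      |      T      |      F      |            T             | T
F  | T  | T  | T  ||      T      |      F      |      F      |            T             | T
T  | F  | F  | F  ||      T      |      F      |      F      |            F             | T
T  | F  | F  | T  ||      T      |      T      |      F      |            F             | T
T  | F  | T  | F  ||      T      |      T      |      T      |            T             | T
T  | F  | T  | T  ||      T      |      F      |      T      |            T             | T
T  | T  | F  | F  ||      F      |      F      |      F      |            F             | F
T  | T  | F  | T  ||      F      |      T      |      F      |            F             | T
T  | T  | T  | F  ||      F      |      T      |      T      |            T             | T
T  | T  | T  | T  ||      F      |      F      |      T      |            T             | T
The formula is true on 15 of the 16 rows.

15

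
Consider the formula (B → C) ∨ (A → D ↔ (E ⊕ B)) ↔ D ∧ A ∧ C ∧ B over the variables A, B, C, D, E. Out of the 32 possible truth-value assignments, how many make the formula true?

6

A  B  C  D  E  |  φ
T  T  T  T  T  |  T
T  T  T  T  F  |  T
T  T  T  F  T  |  F
T  T  T  F  F  |  F
T  T  F  T  T  |  T
T  T  F  T  F  |  F
T  T  F  F  T  |  F
T  T  F  F  F  |  T
T  F  T  T  T  |  F
T  F  T  T  F  |  F
T  F  T  F  T  |  F
T  F  T  F  F  |  F
T  F  F  T  T  |  F
T  F  F  T  F  |  F
T  F  F  F  T  |  F
T  F  F  F  F  |  F
F  T  T  T  T  |  F
F  T  T  T  F  |  F
F  T  T  F  T  |  F
F  T  T  F  F  |  F
F  T  F  T  T  |  T
F  T  F  T  F  |  F
F  T  F  F  T  |  T
F  T  F  F  F  |  F
F  F  T  T  T  |  F
F  F  T  T  F  |  F
F  F  T  F  T  |  F
F  F  T  F  F  |  F
F  F  F  T  T  |  F
F  F  F  T  F  |  F
F  F  F  F  T  |  F
F  F  F  F  F  |  F
The formula is true on 6 of the 32 rows.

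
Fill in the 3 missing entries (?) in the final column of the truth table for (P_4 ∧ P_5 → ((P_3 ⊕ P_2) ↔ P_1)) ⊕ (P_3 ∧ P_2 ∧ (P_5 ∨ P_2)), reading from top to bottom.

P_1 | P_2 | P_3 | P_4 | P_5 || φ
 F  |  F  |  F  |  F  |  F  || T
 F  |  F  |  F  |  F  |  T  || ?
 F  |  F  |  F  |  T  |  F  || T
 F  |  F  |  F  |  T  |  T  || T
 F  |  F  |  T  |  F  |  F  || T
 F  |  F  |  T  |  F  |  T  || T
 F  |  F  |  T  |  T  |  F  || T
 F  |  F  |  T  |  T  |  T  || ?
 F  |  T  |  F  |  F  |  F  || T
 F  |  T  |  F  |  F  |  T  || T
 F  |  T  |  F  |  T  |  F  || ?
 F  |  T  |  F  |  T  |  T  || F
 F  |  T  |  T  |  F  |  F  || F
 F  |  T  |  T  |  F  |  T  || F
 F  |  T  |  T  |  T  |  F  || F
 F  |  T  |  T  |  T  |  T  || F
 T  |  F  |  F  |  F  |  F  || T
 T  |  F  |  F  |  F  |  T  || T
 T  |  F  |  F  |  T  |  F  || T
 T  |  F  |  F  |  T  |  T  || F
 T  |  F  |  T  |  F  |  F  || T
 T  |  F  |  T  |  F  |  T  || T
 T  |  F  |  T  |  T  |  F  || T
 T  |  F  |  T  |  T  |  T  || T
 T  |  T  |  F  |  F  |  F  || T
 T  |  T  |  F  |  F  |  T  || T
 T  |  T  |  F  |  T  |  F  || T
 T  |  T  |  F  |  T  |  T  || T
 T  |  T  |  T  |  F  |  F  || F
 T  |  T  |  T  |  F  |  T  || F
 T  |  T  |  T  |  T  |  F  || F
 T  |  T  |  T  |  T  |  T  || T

T, F, T

Row P_1=F, P_2=F, P_3=F, P_4=F, P_5=T: (P_4 ∧ P_5 → ((P_3 ⊕ P_2) ↔ P_1)) = T, (P_3 ∧ P_2 ∧ (P_5 ∨ P_2)) = F, so the formula = T.
Row P_1=F, P_2=F, P_3=T, P_4=T, P_5=T: (P_4 ∧ P_5 → ((P_3 ⊕ P_2) ↔ P_1)) = F, (P_3 ∧ P_2 ∧ (P_5 ∨ P_2)) = F, so the formula = F.
Row P_1=F, P_2=T, P_3=F, P_4=T, P_5=F: (P_4 ∧ P_5 → ((P_3 ⊕ P_2) ↔ P_1)) = T, (P_3 ∧ P_2 ∧ (P_5 ∨ P_2)) = F, so the formula = T.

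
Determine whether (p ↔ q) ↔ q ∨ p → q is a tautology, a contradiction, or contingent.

contingent

p  q  |  ((p ↔ q) ↔ ((q ∨ p) → q))
1  1  |              1            
1  0  |              1            
0  1  |              0            
0  0  |              1            
3 of 4 rows are 1, so the formula is contingent.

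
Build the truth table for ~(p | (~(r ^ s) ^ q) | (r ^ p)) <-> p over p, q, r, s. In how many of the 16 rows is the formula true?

6

p | q | r | s | φ
- | - | - | - | -
F | F | F | F | T
F | F | F | T | F
F | F | T | F | T
F | F | T | T | T
F | T | F | F | F
F | T | F | T | T
F | T | T | F | T
F | T | T | T | T
T | F | F | F | F
T | F | F | T | F
T | F | T | F | F
T | F | T | T | F
T | T | F | F | F
T | T | F | T | F
T | T | T | F | F
T | T | T | T | F
The formula is true on 6 of the 16 rows.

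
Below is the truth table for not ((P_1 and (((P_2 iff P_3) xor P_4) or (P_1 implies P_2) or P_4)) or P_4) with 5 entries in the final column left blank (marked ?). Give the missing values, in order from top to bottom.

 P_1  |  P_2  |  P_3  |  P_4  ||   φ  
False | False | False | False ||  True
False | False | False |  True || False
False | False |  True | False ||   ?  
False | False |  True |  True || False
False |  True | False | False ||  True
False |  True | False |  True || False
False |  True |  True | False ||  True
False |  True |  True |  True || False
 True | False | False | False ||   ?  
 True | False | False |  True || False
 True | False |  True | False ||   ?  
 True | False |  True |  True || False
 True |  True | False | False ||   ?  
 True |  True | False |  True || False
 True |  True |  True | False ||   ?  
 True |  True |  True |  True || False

Row P_1=False, P_2=False, P_3=True, P_4=False: (P_1 and (((P_2 iff P_3) xor P_4) or (P_1 implies P_2) or P_4)) = False, ((P_1 and (((P_2 iff P_3) xor P_4) or (P_1 implies P_2) or P_4)) or P_4) = False, so the formula = True.
Row P_1=True, P_2=False, P_3=False, P_4=False: (P_1 and (((P_2 iff P_3) xor P_4) or (P_1 implies P_2) or P_4)) = True, ((P_1 and (((P_2 iff P_3) xor P_4) or (P_1 implies P_2) or P_4)) or P_4) = True, so the formula = False.
Row P_1=True, P_2=False, P_3=True, P_4=False: (P_1 and (((P_2 iff P_3) xor P_4) or (P_1 implies P_2) or P_4)) = False, ((P_1 and (((P_2 iff P_3) xor P_4) or (P_1 implies P_2) or P_4)) or P_4) = False, so the formula = True.
Row P_1=True, P_2=True, P_3=False, P_4=False: (P_1 and (((P_2 iff P_3) xor P_4) or (P_1 implies P_2) or P_4)) = True, ((P_1 and (((P_2 iff P_3) xor P_4) or (P_1 implies P_2) or P_4)) or P_4) = True, so the formula = False.
Row P_1=True, P_2=True, P_3=True, P_4=False: (P_1 and (((P_2 iff P_3) xor P_4) or (P_1 implies P_2) or P_4)) = True, ((P_1 and (((P_2 iff P_3) xor P_4) or (P_1 implies P_2) or P_4)) or P_4) = True, so the formula = False.

True, False, True, False, False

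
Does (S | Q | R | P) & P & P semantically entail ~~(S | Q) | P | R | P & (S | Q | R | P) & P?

yes

  P   |   Q   |   R   |   S   |   φ   |   ψ  
----- | ----- | ----- | ----- | ----- | -----
 True |  True |  True |  True |  True |  True
 True |  True |  True | False |  True |  True
 True |  True | False |  True |  True |  True
 True |  True | False | False |  True |  True
 True | False |  True |  True |  True |  True
 True | False |  True | False |  True |  True
 True | False | False |  True |  True |  True
 True | False | False | False |  True |  True
False |  True |  True |  True | False |  True
False |  True |  True | False | False |  True
False |  True | False |  True | False |  True
False |  True | False | False | False |  True
False | False |  True |  True | False |  True
False | False |  True | False | False |  True
False | False | False |  True | False |  True
False | False | False | False | False | False
In every row where φ is true, ψ is also true, so φ ⊨ ψ.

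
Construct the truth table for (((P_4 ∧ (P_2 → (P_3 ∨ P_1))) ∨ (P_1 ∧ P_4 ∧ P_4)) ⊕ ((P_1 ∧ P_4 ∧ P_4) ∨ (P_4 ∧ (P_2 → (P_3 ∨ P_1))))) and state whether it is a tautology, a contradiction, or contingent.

P_1  P_2  P_3  P_4  |  (P_3 ∨ P_1)  (P_2 → (P_3 ∨ P_1))  (P_4 ∧ (P_2 → (P_3 ∨ P_1)))  (P_1 ∧ P_4 ∧ P_4)  φ
 F    F    F    F   |       F                T                        F                       F          F
 F    F    F    T   |       F                T                        T                       F          F
 F    F    T    F   |       T                T                        F                       F          F
 F    F    T    T   |       T                T                        T                       F          F
 F    T    F    F   |       F                F                        F                       F          F
 F    T    F    T   |       F                F                        F                       F          F
 F    T    T    F   |       T                T                        F                       F          F
 F    T    T    T   |       T                T                        T                       F          F
 T    F    F    F   |       T                T                        F                       F          F
 T    F    F    T   |       T                T                        T                       T          F
 T    F    T    F   |       T                T                        F                       F          F
 T    F    T    T   |       T                T                        T                       T          F
 T    T    F    F   |       T                T                        F                       F          F
 T    T    F    T   |       T                T                        T                       T          F
 T    T    T    F   |       T                T                        F                       F          F
 T    T    T    T   |       T                T                        T                       T          F
Every row is F, so the formula is a contradiction.

contradiction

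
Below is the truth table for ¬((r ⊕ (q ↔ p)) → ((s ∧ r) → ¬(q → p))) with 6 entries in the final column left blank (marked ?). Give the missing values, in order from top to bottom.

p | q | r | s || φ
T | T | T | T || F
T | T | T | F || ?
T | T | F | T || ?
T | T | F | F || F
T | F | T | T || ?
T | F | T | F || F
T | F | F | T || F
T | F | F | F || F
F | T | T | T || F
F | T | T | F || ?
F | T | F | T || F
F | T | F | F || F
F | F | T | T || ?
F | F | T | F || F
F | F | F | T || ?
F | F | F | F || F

F, F, T, F, F, F

Row p=T, q=T, r=T, s=F: (r ⊕ (q ↔ p)) = F, ((s ∧ r) → ¬(q → p)) = T, ((r ⊕ (q ↔ p)) → ((s ∧ r) → ¬(q → p))) = T, so the formula = F.
Row p=T, q=T, r=F, s=T: (r ⊕ (q ↔ p)) = T, ((s ∧ r) → ¬(q → p)) = T, ((r ⊕ (q ↔ p)) → ((s ∧ r) → ¬(q → p))) = T, so the formula = F.
Row p=T, q=F, r=T, s=T: (r ⊕ (q ↔ p)) = T, ((s ∧ r) → ¬(q → p)) = F, ((r ⊕ (q ↔ p)) → ((s ∧ r) → ¬(q → p))) = F, so the formula = T.
Row p=F, q=T, r=T, s=F: (r ⊕ (q ↔ p)) = T, ((s ∧ r) → ¬(q → p)) = T, ((r ⊕ (q ↔ p)) → ((s ∧ r) → ¬(q → p))) = T, so the formula = F.
Row p=F, q=F, r=T, s=T: (r ⊕ (q ↔ p)) = F, ((s ∧ r) → ¬(q → p)) = F, ((r ⊕ (q ↔ p)) → ((s ∧ r) → ¬(q → p))) = T, so the formula = F.
Row p=F, q=F, r=F, s=T: (r ⊕ (q ↔ p)) = T, ((s ∧ r) → ¬(q → p)) = T, ((r ⊕ (q ↔ p)) → ((s ∧ r) → ¬(q → p))) = T, so the formula = F.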